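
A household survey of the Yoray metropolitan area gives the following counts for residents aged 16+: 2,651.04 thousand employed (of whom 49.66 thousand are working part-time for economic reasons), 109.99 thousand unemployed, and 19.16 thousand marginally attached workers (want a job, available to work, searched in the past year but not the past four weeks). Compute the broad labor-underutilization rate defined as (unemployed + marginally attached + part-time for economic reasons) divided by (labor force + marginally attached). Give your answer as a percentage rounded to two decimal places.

Broad underutilization rate ≈ 6.43%.

Labor force = 2,651.04 + 109.99 = 2,761.03 thousand.
Numerator = 109.99 + 19.16 + 49.66 = 178.81 thousand.
Denominator = 2,761.03 + 19.16 = 2,780.19 thousand.
Broad rate = 178.81 / 2,780.19 = 6.43%.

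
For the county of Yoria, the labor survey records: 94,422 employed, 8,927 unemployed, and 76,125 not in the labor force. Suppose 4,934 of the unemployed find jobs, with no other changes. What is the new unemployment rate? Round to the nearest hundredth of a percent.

New unemployment rate ≈ 3.86%.

Initially, labor force = 94,422 + 8,927 = 103,349, so u = 8,927/103,349 = 8.64%.
After the change, unemployed falls and employed rises by 4,934; labor force unchanged → E = 99,356, U = 3,993, labor force = 103,349.
New unemployment rate = 3,993 / 103,349 = 3.86%.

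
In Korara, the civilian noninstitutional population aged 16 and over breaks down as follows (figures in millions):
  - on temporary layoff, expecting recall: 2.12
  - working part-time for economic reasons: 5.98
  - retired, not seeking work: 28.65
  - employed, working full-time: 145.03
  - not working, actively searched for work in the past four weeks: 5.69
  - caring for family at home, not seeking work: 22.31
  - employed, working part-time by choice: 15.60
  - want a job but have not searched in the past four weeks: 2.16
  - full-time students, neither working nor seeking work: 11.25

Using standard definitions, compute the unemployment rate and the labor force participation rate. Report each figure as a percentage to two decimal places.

Unemployment rate ≈ 4.48%; labor force participation rate ≈ 73.04%.

Employed = 5.98 + 145.03 + 15.60 = 166.61 million (anyone who worked, including part-time for economic reasons, counts as employed).
Unemployed = 2.12 + 5.69 = 7.81 million (jobless and actively searching, or on temporary layoff).
Labor force = 166.61 + 7.81 = 174.42 million.
Not in labor force = 28.65 + 22.31 + 2.16 + 11.25 = 64.37 million (those not working and not actively searching are outside the labor force — including those who want a job but have given up searching).
Civilian working-age population = 174.42 + 64.37 = 238.79 million.
Unemployment rate = 7.81 / 174.42 = 4.48%.
Labor force participation rate = 174.42 / 238.79 = 73.04%.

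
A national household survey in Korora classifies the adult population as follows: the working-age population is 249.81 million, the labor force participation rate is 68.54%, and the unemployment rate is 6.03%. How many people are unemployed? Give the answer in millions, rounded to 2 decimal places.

Labor force = 0.6854 × 249.81 = 171.22 million.
Unemployed = 0.0603 × 171.22 ≈ 10.32 million.

About 10.32 million are unemployed.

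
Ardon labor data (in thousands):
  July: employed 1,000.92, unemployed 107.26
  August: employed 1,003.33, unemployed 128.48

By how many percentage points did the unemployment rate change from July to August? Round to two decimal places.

The unemployment rate changed by +1.67 percentage points.

July: labor force = 1,000.92 + 107.26 = 1,108.18; u = 107.26/1,108.18 = 9.68%.
August: labor force = 1,003.33 + 128.48 = 1,131.81; u = 128.48/1,131.81 = 11.35%.
Change = 11.35% − 9.68% = +1.67 pp.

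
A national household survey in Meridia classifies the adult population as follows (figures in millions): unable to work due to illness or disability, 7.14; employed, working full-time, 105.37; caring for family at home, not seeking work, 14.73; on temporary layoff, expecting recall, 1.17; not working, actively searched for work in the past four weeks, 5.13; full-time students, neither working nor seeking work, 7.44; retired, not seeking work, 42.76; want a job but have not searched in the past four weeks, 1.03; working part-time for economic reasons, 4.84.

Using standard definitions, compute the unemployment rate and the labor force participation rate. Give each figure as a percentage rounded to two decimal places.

Employed = 105.37 + 4.84 = 110.21 million (anyone who worked, including part-time for economic reasons, counts as employed).
Unemployed = 1.17 + 5.13 = 6.30 million (jobless and actively searching, or on temporary layoff).
Labor force = 110.21 + 6.30 = 116.51 million.
Not in labor force = 7.14 + 14.73 + 7.44 + 42.76 + 1.03 = 73.10 million (those not working and not actively searching are outside the labor force — including those who want a job but have given up searching).
Civilian working-age population = 116.51 + 73.10 = 189.61 million.
Unemployment rate = 6.30 / 116.51 = 5.41%.
Labor force participation rate = 116.51 / 189.61 = 61.45%.

Unemployment rate ≈ 5.41%; labor force participation rate ≈ 61.45%.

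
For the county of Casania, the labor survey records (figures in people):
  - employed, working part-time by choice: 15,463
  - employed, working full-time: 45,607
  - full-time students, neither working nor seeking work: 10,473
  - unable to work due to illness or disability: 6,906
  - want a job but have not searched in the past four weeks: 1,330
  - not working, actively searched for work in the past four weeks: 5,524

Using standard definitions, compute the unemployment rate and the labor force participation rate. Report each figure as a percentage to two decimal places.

Unemployment rate ≈ 8.30%; labor force participation rate ≈ 78.07%.

Employed = 15,463 + 45,607 = 61,070.
Unemployed = 5,524.
Labor force = 61,070 + 5,524 = 66,594.
Not in labor force = 10,473 + 6,906 + 1,330 = 18,709 (those not working and not actively searching are outside the labor force — including those who want a job but have given up searching).
Civilian working-age population = 66,594 + 18,709 = 85,303.
Unemployment rate = 5,524 / 66,594 = 8.30%.
Labor force participation rate = 66,594 / 85,303 = 78.07%.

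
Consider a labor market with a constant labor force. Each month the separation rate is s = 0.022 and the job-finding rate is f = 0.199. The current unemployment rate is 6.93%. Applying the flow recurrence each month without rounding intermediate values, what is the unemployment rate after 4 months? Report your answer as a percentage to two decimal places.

With a fixed labor force, u_{t+1} = u_t + s·(1−u_t) − f·u_t = u_t·(1−s−f) + s.
Here 1−s−f = 0.779 and s = 0.022.
u_1 = 0.069300 × 0.779 + 0.022 = 0.075985.
u_2 = 0.075985 × 0.779 + 0.022 = 0.081192.
u_3 = 0.081192 × 0.779 + 0.022 = 0.085249.
u_4 = 0.085249 × 0.779 + 0.022 = 0.088409.

Unemployment rate after four months ≈ 8.84%.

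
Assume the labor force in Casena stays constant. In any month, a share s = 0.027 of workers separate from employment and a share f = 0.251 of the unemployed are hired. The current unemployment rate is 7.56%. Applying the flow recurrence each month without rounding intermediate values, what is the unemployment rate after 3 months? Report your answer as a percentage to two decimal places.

With a fixed labor force, u_{t+1} = u_t + s·(1−u_t) − f·u_t = u_t·(1−s−f) + s.
Here 1−s−f = 0.722 and s = 0.027.
u_1 = 0.075600 × 0.722 + 0.027 = 0.081583.
u_2 = 0.081583 × 0.722 + 0.027 = 0.085903.
u_3 = 0.085903 × 0.722 + 0.027 = 0.089022.

Unemployment rate after three months ≈ 8.90%.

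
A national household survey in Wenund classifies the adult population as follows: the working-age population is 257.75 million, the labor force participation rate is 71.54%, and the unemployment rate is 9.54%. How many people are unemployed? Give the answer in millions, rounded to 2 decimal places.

About 17.59 million are unemployed.

Labor force = 0.7154 × 257.75 = 184.39 million.
Unemployed = 0.0954 × 184.39 ≈ 17.59 million.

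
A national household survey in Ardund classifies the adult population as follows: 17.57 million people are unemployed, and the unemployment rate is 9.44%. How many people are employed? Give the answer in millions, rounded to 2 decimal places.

Labor force = U / u = 17.57 / 0.0944 ≈ 186.12 million.
Employed = labor force − unemployed = 186.12 − 17.57 = 168.55 million.

About 168.55 million are employed.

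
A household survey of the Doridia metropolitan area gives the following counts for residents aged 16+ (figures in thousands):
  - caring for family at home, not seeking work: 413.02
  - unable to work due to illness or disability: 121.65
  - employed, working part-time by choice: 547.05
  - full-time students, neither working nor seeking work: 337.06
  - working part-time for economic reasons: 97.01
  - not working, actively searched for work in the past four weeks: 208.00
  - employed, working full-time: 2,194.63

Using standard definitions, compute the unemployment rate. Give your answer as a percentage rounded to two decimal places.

Unemployment rate ≈ 6.83%.

Employed = 547.05 + 97.01 + 2,194.63 = 2,838.69 thousand (anyone who worked, including part-time for economic reasons, counts as employed).
Unemployed = 208.00 thousand.
Labor force = 2,838.69 + 208.00 = 3,046.69 thousand.
Unemployment rate = 208.00 / 3,046.69 = 6.83%.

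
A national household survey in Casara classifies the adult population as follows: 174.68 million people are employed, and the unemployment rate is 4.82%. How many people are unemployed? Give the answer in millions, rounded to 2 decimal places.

Let U be the number unemployed. The labor force is E + U, and U/(E+U) = 0.0482.
So U = 0.0482 × 174.68 / (1 − 0.0482) = 8.4196 / 0.9518 ≈ 8.85 million.

About 8.85 million are unemployed.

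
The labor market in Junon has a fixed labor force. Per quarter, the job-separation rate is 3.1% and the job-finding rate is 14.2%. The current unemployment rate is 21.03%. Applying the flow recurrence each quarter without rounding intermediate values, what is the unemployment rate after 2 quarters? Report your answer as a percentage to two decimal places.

Unemployment rate after two quarters ≈ 20.05%.

With a fixed labor force, u_{t+1} = u_t + s·(1−u_t) − f·u_t = u_t·(1−s−f) + s.
Here 1−s−f = 0.827 and s = 0.031.
u_1 = 0.210300 × 0.827 + 0.031 = 0.204918.
u_2 = 0.204918 × 0.827 + 0.031 = 0.200467.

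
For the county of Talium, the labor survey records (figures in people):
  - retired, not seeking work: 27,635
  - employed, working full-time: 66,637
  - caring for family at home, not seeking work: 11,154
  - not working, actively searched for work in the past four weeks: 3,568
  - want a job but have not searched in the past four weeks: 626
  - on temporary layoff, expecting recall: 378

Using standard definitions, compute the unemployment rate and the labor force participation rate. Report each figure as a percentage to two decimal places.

Employed = 66,637.
Unemployed = 3,568 + 378 = 3,946 (jobless and actively searching, or on temporary layoff).
Labor force = 66,637 + 3,946 = 70,583.
Not in labor force = 27,635 + 11,154 + 626 = 39,415 (those not working and not actively searching are outside the labor force — including those who want a job but have given up searching).
Civilian working-age population = 70,583 + 39,415 = 109,998.
Unemployment rate = 3,946 / 70,583 = 5.59%.
Labor force participation rate = 70,583 / 109,998 = 64.17%.

Unemployment rate ≈ 5.59%; labor force participation rate ≈ 64.17%.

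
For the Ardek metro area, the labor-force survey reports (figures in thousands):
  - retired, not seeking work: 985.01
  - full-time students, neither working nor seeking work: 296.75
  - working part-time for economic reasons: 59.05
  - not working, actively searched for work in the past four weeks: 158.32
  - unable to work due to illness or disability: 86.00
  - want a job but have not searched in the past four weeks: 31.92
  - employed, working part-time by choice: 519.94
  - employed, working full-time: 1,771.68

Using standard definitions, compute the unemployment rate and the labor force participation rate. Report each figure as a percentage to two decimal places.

Employed = 59.05 + 519.94 + 1,771.68 = 2,350.67 thousand (anyone who worked, including part-time for economic reasons, counts as employed).
Unemployed = 158.32 thousand.
Labor force = 2,350.67 + 158.32 = 2,508.99 thousand.
Not in labor force = 985.01 + 296.75 + 86.00 + 31.92 = 1,399.68 thousand (those not working and not actively searching are outside the labor force — including those who want a job but have given up searching).
Civilian working-age population = 2,508.99 + 1,399.68 = 3,908.67 thousand.
Unemployment rate = 158.32 / 2,508.99 = 6.31%.
Labor force participation rate = 2,508.99 / 3,908.67 = 64.19%.

Unemployment rate ≈ 6.31%; labor force participation rate ≈ 64.19%.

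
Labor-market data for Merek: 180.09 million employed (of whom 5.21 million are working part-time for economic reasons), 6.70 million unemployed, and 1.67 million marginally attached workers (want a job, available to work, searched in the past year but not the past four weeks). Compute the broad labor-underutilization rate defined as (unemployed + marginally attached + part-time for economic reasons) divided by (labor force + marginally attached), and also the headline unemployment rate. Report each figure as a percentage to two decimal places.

Labor force = 180.09 + 6.70 = 186.79 million.
Numerator = 6.70 + 1.67 + 5.21 = 13.58 million.
Denominator = 186.79 + 1.67 = 188.46 million.
Broad rate = 13.58 / 188.46 = 7.21%.
Headline unemployment rate = 6.70 / 186.79 = 3.59%.

Broad underutilization rate ≈ 7.21%; headline unemployment rate ≈ 3.59%.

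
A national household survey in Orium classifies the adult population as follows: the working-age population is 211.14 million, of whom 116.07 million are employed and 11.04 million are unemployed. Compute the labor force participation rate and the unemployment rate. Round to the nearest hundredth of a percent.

Labor force = employed + unemployed = 116.07 + 11.04 = 127.11 million.
Unemployment rate = 11.04 / 127.11 = 8.69%.
Labor force participation rate = 127.11 / 211.14 = 60.20%.

Labor force participation rate ≈ 60.20%; unemployment rate ≈ 8.69%.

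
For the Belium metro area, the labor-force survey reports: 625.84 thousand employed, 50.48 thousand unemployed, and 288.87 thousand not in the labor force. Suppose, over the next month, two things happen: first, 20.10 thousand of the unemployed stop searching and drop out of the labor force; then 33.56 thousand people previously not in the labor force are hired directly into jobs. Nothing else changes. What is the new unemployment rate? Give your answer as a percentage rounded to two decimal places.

New unemployment rate ≈ 4.40%.

Initially, labor force = 625.84 + 50.48 = 676.32 thousand, so u = 50.48/676.32 = 7.46%.
After the first change, unemployed and labor force both fall by 20.10 → E = 625.84, U = 30.38, labor force = 656.22 thousand.
After the second change, employed and labor force both rise by 33.56; unemployed unchanged → E = 659.40, U = 30.38, labor force = 689.78 thousand.
New unemployment rate = 30.38 / 689.78 = 4.40%.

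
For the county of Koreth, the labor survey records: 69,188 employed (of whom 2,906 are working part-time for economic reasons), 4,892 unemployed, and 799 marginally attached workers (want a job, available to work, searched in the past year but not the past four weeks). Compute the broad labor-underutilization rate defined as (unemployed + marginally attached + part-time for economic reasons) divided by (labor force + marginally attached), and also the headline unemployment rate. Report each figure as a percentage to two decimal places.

Broad underutilization rate ≈ 11.48%; headline unemployment rate ≈ 6.60%.

Labor force = 69,188 + 4,892 = 74,080.
Numerator = 4,892 + 799 + 2,906 = 8,597.
Denominator = 74,080 + 799 = 74,879.
Broad rate = 8,597 / 74,879 = 11.48%.
Headline unemployment rate = 4,892 / 74,080 = 6.60%.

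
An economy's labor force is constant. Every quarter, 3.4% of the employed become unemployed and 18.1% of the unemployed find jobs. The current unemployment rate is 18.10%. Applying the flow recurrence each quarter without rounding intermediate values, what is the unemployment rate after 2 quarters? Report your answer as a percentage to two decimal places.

Unemployment rate after two quarters ≈ 17.22%.

With a fixed labor force, u_{t+1} = u_t + s·(1−u_t) − f·u_t = u_t·(1−s−f) + s.
Here 1−s−f = 0.785 and s = 0.034.
u_1 = 0.181000 × 0.785 + 0.034 = 0.176085.
u_2 = 0.176085 × 0.785 + 0.034 = 0.172227.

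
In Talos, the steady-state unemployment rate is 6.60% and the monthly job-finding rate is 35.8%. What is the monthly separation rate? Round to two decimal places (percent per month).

Separation rate ≈ 2.53% per month.

From u* = s/(s+f): s = u·f/(1−u).
s = 0.0660 × 35.8 / (1 − 0.0660) = 2.3628 / 0.9340 ≈ 2.53% per month.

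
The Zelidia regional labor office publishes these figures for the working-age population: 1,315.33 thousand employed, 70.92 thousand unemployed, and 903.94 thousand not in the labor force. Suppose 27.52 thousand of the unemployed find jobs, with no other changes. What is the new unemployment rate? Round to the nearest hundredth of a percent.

Initially, labor force = 1,315.33 + 70.92 = 1,386.25 thousand, so u = 70.92/1,386.25 = 5.12%.
After the change, unemployed falls and employed rises by 27.52; labor force unchanged → E = 1,342.85, U = 43.40, labor force = 1,386.25 thousand.
New unemployment rate = 43.40 / 1,386.25 = 3.13%.

New unemployment rate ≈ 3.13%.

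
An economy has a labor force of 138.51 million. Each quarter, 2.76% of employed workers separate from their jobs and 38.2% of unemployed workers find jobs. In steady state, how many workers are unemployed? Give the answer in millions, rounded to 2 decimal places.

About 9.33 million are unemployed in steady state.

Steady-state unemployment rate u* = s/(s+f) = 2.76/(2.76+38.2) = 0.067383.
Unemployed = u* × labor force = 0.067383 × 138.51 ≈ 9.33 million.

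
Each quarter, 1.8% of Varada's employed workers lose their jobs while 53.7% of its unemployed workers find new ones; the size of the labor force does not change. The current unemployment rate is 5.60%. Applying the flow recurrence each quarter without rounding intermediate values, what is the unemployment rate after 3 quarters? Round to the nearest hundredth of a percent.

Unemployment rate after three quarters ≈ 3.45%.

With a fixed labor force, u_{t+1} = u_t + s·(1−u_t) − f·u_t = u_t·(1−s−f) + s.
Here 1−s−f = 0.445 and s = 0.018.
u_1 = 0.056000 × 0.445 + 0.018 = 0.042920.
u_2 = 0.042920 × 0.445 + 0.018 = 0.037099.
u_3 = 0.037099 × 0.445 + 0.018 = 0.034509.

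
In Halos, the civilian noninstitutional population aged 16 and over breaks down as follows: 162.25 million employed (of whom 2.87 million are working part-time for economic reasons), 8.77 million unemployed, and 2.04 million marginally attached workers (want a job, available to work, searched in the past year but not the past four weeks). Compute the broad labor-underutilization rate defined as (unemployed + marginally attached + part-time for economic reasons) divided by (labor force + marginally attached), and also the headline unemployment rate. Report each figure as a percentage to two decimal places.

Labor force = 162.25 + 8.77 = 171.02 million.
Numerator = 8.77 + 2.04 + 2.87 = 13.68 million.
Denominator = 171.02 + 2.04 = 173.06 million.
Broad rate = 13.68 / 173.06 = 7.90%.
Headline unemployment rate = 8.77 / 171.02 = 5.13%.

Broad underutilization rate ≈ 7.90%; headline unemployment rate ≈ 5.13%.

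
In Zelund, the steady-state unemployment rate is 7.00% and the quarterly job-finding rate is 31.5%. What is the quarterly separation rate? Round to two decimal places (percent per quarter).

From u* = s/(s+f): s = u·f/(1−u).
s = 0.0700 × 31.5 / (1 − 0.0700) = 2.2050 / 0.9300 ≈ 2.37% per quarter.

Separation rate ≈ 2.37% per quarter.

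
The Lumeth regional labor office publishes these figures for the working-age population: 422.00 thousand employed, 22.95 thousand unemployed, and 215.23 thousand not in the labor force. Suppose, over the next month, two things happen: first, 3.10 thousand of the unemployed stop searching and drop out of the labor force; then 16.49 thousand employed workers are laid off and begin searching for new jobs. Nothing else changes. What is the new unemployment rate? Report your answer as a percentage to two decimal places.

Initially, labor force = 422.00 + 22.95 = 444.95 thousand, so u = 22.95/444.95 = 5.16%.
After the first change, unemployed and labor force both fall by 3.10 → E = 422.00, U = 19.85, labor force = 441.85 thousand.
After the second change, employed falls and unemployed rises by 16.49; labor force unchanged → E = 405.51, U = 36.34, labor force = 441.85 thousand.
New unemployment rate = 36.34 / 441.85 = 8.22%.

New unemployment rate ≈ 8.22%.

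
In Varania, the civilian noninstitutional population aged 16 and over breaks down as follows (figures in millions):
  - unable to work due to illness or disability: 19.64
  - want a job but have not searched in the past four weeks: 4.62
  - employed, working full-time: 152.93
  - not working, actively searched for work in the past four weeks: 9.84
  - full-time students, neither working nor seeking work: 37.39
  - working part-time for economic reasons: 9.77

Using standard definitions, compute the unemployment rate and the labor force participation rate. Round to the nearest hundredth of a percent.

Unemployment rate ≈ 5.70%; labor force participation rate ≈ 73.68%.

Employed = 152.93 + 9.77 = 162.70 million (anyone who worked, including part-time for economic reasons, counts as employed).
Unemployed = 9.84 million.
Labor force = 162.70 + 9.84 = 172.54 million.
Not in labor force = 19.64 + 4.62 + 37.39 = 61.65 million (those not working and not actively searching are outside the labor force — including those who want a job but have given up searching).
Civilian working-age population = 172.54 + 61.65 = 234.19 million.
Unemployment rate = 9.84 / 172.54 = 5.70%.
Labor force participation rate = 172.54 / 234.19 = 73.68%.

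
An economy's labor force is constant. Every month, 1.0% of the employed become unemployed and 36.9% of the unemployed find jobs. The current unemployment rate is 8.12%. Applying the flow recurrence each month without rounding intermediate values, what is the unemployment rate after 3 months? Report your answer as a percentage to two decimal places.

With a fixed labor force, u_{t+1} = u_t + s·(1−u_t) − f·u_t = u_t·(1−s−f) + s.
Here 1−s−f = 0.621 and s = 0.010.
u_1 = 0.081200 × 0.621 + 0.010 = 0.060425.
u_2 = 0.060425 × 0.621 + 0.010 = 0.047524.
u_3 = 0.047524 × 0.621 + 0.010 = 0.039512.

Unemployment rate after three months ≈ 3.95%.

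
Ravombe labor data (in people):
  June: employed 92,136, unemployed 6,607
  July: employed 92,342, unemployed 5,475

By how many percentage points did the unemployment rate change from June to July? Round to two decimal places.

June: labor force = 92,136 + 6,607 = 98,743; u = 6,607/98,743 = 6.69%.
July: labor force = 92,342 + 5,475 = 97,817; u = 5,475/97,817 = 5.60%.
Change = 5.60% − 6.69% = −1.09 pp.

The unemployment rate changed by −1.09 percentage points.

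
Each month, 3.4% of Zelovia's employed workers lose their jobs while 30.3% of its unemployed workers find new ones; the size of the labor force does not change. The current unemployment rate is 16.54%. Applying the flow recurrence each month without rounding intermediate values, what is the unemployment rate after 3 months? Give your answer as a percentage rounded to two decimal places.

With a fixed labor force, u_{t+1} = u_t + s·(1−u_t) − f·u_t = u_t·(1−s−f) + s.
Here 1−s−f = 0.663 and s = 0.034.
u_1 = 0.165400 × 0.663 + 0.034 = 0.143660.
u_2 = 0.143660 × 0.663 + 0.034 = 0.129247.
u_3 = 0.129247 × 0.663 + 0.034 = 0.119691.

Unemployment rate after three months ≈ 11.97%.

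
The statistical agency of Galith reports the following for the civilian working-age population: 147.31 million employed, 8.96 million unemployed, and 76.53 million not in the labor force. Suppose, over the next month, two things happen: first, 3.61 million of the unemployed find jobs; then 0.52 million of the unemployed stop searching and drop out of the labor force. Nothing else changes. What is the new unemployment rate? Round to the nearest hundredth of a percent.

New unemployment rate ≈ 3.10%.

Initially, labor force = 147.31 + 8.96 = 156.27 million, so u = 8.96/156.27 = 5.73%.
After the first change, unemployed falls and employed rises by 3.61; labor force unchanged → E = 150.92, U = 5.35, labor force = 156.27 million.
After the second change, unemployed and labor force both fall by 0.52 → E = 150.92, U = 4.83, labor force = 155.75 million.
New unemployment rate = 4.83 / 155.75 = 3.10%.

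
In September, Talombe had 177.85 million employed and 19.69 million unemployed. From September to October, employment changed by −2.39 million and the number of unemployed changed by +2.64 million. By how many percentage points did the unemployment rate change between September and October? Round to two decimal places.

September: labor force = 177.85 + 19.69 = 197.54; u = 19.69/197.54 = 9.97%.
October: labor force = 175.46 + 22.33 = 197.79; u = 22.33/197.79 = 11.29%.
Change = 11.29% − 9.97% = +1.32 pp.

The unemployment rate changed by +1.32 percentage points.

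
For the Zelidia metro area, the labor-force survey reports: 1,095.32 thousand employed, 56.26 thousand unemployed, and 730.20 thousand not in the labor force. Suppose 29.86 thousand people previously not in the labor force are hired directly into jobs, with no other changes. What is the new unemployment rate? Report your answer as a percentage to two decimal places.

New unemployment rate ≈ 4.76%.

Initially, labor force = 1,095.32 + 56.26 = 1,151.58 thousand, so u = 56.26/1,151.58 = 4.89%.
After the change, employed and labor force both rise by 29.86; unemployed unchanged → E = 1,125.18, U = 56.26, labor force = 1,181.44 thousand.
New unemployment rate = 56.26 / 1,181.44 = 4.76%.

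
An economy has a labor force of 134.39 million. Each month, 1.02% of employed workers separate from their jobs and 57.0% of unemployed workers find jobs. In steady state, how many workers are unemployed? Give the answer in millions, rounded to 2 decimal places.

Steady-state unemployment rate u* = s/(s+f) = 1.02/(1.02+57.0) = 0.017580.
Unemployed = u* × labor force = 0.017580 × 134.39 ≈ 2.36 million.

About 2.36 million are unemployed in steady state.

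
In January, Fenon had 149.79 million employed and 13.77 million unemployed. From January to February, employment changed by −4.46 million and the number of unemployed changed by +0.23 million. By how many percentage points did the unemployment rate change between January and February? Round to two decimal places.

The unemployment rate changed by +0.37 percentage points.

January: labor force = 149.79 + 13.77 = 163.56; u = 13.77/163.56 = 8.42%.
February: labor force = 145.33 + 14.00 = 159.33; u = 14.00/159.33 = 8.79%.
Change = 8.79% − 8.42% = +0.37 pp.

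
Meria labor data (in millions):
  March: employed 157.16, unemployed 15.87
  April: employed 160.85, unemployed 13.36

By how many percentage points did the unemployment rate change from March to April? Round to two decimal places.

March: labor force = 157.16 + 15.87 = 173.03; u = 15.87/173.03 = 9.17%.
April: labor force = 160.85 + 13.36 = 174.21; u = 13.36/174.21 = 7.67%.
Change = 7.67% − 9.17% = −1.50 pp.

The unemployment rate changed by −1.50 percentage points.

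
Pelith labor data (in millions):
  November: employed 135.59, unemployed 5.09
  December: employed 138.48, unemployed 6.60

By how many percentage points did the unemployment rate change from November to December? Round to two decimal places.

The unemployment rate changed by +0.93 percentage points.

November: labor force = 135.59 + 5.09 = 140.68; u = 5.09/140.68 = 3.62%.
December: labor force = 138.48 + 6.60 = 145.08; u = 6.60/145.08 = 4.55%.
Change = 4.55% − 3.62% = +0.93 pp.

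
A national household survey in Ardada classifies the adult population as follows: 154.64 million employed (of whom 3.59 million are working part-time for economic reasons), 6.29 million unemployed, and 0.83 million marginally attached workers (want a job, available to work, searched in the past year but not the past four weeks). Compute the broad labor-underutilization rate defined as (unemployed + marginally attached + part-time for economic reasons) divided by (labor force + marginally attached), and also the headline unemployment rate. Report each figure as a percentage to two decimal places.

Broad underutilization rate ≈ 6.62%; headline unemployment rate ≈ 3.91%.

Labor force = 154.64 + 6.29 = 160.93 million.
Numerator = 6.29 + 0.83 + 3.59 = 10.71 million.
Denominator = 160.93 + 0.83 = 161.76 million.
Broad rate = 10.71 / 161.76 = 6.62%.
Headline unemployment rate = 6.29 / 160.93 = 3.91%.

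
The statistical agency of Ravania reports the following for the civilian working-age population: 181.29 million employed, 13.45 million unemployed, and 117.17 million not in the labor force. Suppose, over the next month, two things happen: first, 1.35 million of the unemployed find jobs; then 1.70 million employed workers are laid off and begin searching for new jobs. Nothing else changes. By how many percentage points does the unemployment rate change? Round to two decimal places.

The unemployment rate changes by +0.18 percentage points.

Initially, labor force = 181.29 + 13.45 = 194.74 million, so u = 13.45/194.74 = 6.91%.
After the first change, unemployed falls and employed rises by 1.35; labor force unchanged → E = 182.64, U = 12.10, labor force = 194.74 million.
After the second change, employed falls and unemployed rises by 1.70; labor force unchanged → E = 180.94, U = 13.80, labor force = 194.74 million.
New unemployment rate = 13.80 / 194.74 = 7.09%.
Change = 7.09% − 6.91% = +0.18 percentage points.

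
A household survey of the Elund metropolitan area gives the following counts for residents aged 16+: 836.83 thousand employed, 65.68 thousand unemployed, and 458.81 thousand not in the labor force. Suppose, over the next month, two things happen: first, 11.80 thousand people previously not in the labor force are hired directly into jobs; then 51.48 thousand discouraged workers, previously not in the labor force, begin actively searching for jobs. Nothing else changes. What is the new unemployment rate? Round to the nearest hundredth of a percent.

Initially, labor force = 836.83 + 65.68 = 902.51 thousand, so u = 65.68/902.51 = 7.28%.
After the first change, employed and labor force both rise by 11.80; unemployed unchanged → E = 848.63, U = 65.68, labor force = 914.31 thousand.
After the second change, unemployed and labor force both rise by 51.48 → E = 848.63, U = 117.16, labor force = 965.79 thousand.
New unemployment rate = 117.16 / 965.79 = 12.13%.

New unemployment rate ≈ 12.13%.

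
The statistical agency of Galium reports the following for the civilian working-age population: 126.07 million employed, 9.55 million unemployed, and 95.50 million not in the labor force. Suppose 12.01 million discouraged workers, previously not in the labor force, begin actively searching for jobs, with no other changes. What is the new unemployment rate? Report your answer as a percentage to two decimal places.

New unemployment rate ≈ 14.60%.

Initially, labor force = 126.07 + 9.55 = 135.62 million, so u = 9.55/135.62 = 7.04%.
After the change, unemployed and labor force both rise by 12.01 → E = 126.07, U = 21.56, labor force = 147.63 million.
New unemployment rate = 21.56 / 147.63 = 14.60%.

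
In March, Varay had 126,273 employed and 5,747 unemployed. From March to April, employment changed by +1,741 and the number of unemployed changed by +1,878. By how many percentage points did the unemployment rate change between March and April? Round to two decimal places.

The unemployment rate changed by +1.27 percentage points.

March: labor force = 126,273 + 5,747 = 132,020; u = 5,747/132,020 = 4.35%.
April: labor force = 128,014 + 7,625 = 135,639; u = 7,625/135,639 = 5.62%.
Change = 5.62% − 4.35% = +1.27 pp.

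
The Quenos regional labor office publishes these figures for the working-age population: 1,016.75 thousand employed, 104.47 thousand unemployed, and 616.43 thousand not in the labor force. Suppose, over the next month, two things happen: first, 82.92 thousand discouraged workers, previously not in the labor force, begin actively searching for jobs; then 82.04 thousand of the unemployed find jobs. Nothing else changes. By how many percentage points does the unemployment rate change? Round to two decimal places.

The unemployment rate changes by −0.57 percentage points.

Initially, labor force = 1,016.75 + 104.47 = 1,121.22 thousand, so u = 104.47/1,121.22 = 9.32%.
After the first change, unemployed and labor force both rise by 82.92 → E = 1,016.75, U = 187.39, labor force = 1,204.14 thousand.
After the second change, unemployed falls and employed rises by 82.04; labor force unchanged → E = 1,098.79, U = 105.35, labor force = 1,204.14 thousand.
New unemployment rate = 105.35 / 1,204.14 = 8.75%.
Change = 8.75% − 9.32% = −0.57 percentage points.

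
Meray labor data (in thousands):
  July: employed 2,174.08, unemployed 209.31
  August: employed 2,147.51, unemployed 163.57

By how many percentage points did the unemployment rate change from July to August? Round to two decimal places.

The unemployment rate changed by −1.70 percentage points.

July: labor force = 2,174.08 + 209.31 = 2,383.39; u = 209.31/2,383.39 = 8.78%.
August: labor force = 2,147.51 + 163.57 = 2,311.08; u = 163.57/2,311.08 = 7.08%.
Change = 7.08% − 8.78% = −1.70 pp.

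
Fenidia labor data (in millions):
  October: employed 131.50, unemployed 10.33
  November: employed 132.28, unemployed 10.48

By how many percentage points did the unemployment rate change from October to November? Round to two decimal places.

The unemployment rate changed by +0.06 percentage points.

October: labor force = 131.50 + 10.33 = 141.83; u = 10.33/141.83 = 7.28%.
November: labor force = 132.28 + 10.48 = 142.76; u = 10.48/142.76 = 7.34%.
Change = 7.34% − 7.28% = +0.06 pp.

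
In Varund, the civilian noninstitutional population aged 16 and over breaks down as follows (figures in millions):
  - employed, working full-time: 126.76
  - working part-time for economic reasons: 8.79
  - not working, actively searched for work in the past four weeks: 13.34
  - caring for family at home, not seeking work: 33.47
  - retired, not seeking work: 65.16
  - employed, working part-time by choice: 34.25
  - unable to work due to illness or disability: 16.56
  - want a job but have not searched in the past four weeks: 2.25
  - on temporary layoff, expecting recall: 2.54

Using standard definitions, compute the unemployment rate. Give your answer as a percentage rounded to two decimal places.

Unemployment rate ≈ 8.55%.

Employed = 126.76 + 8.79 + 34.25 = 169.80 million (anyone who worked, including part-time for economic reasons, counts as employed).
Unemployed = 13.34 + 2.54 = 15.88 million (jobless and actively searching, or on temporary layoff).
Labor force = 169.80 + 15.88 = 185.68 million.
Unemployment rate = 15.88 / 185.68 = 8.55%.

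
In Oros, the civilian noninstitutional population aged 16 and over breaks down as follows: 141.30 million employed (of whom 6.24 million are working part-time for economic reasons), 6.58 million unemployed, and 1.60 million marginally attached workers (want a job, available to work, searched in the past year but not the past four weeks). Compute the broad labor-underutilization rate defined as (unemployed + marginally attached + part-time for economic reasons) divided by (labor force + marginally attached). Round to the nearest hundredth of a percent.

Broad underutilization rate ≈ 9.65%.

Labor force = 141.30 + 6.58 = 147.88 million.
Numerator = 6.58 + 1.60 + 6.24 = 14.42 million.
Denominator = 147.88 + 1.60 = 149.48 million.
Broad rate = 14.42 / 149.48 = 9.65%.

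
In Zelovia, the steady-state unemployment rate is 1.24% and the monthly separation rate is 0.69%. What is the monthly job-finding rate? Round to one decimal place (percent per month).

From u* = s/(s+f): f = s·(1−u)/u.
f = 0.69 × (1 − 0.0124) / 0.0124 = 0.6814 / 0.0124 ≈ 55.0% per month.

Job-finding rate ≈ 55.0% per month.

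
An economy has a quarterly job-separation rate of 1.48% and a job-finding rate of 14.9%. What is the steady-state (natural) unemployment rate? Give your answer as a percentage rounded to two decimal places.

Steady-state unemployment rate ≈ 9.04%.

At steady state the flows balance: s·E = f·U, so U/(E+U) = s/(s+f).
u* = 1.48 / (1.48 + 14.9) = 1.48 / 16.38 = 9.04%.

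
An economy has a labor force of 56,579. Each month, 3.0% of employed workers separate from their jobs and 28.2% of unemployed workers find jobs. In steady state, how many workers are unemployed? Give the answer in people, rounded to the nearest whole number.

About 5,440 are unemployed in steady state.

Steady-state unemployment rate u* = s/(s+f) = 3.0/(3.0+28.2) = 0.096154.
Unemployed = u* × labor force = 0.096154 × 56,579 ≈ 5,440.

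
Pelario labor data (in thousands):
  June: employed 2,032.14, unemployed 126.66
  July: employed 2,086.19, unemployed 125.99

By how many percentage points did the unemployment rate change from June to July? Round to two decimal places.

June: labor force = 2,032.14 + 126.66 = 2,158.80; u = 126.66/2,158.80 = 5.87%.
July: labor force = 2,086.19 + 125.99 = 2,212.18; u = 125.99/2,212.18 = 5.70%.
Change = 5.70% − 5.87% = −0.17 pp.

The unemployment rate changed by −0.17 percentage points.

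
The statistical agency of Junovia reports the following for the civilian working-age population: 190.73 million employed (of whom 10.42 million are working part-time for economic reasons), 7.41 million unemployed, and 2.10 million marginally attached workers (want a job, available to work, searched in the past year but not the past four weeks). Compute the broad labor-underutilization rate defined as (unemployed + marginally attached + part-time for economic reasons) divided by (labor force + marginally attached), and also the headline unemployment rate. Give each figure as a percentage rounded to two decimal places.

Broad underutilization rate ≈ 9.95%; headline unemployment rate ≈ 3.74%.

Labor force = 190.73 + 7.41 = 198.14 million.
Numerator = 7.41 + 2.10 + 10.42 = 19.93 million.
Denominator = 198.14 + 2.10 = 200.24 million.
Broad rate = 19.93 / 200.24 = 9.95%.
Headline unemployment rate = 7.41 / 198.14 = 3.74%.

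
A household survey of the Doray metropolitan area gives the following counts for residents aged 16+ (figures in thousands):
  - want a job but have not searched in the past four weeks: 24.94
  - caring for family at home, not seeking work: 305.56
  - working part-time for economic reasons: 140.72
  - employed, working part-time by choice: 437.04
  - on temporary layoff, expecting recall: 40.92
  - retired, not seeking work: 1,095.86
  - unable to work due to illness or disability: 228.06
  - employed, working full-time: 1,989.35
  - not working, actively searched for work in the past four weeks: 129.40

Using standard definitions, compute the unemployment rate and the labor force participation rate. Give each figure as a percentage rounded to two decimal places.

Unemployment rate ≈ 6.22%; labor force participation rate ≈ 62.33%.

Employed = 140.72 + 437.04 + 1,989.35 = 2,567.11 thousand (anyone who worked, including part-time for economic reasons, counts as employed).
Unemployed = 40.92 + 129.40 = 170.32 thousand (jobless and actively searching, or on temporary layoff).
Labor force = 2,567.11 + 170.32 = 2,737.43 thousand.
Not in labor force = 24.94 + 305.56 + 1,095.86 + 228.06 = 1,654.42 thousand (those not working and not actively searching are outside the labor force — including those who want a job but have given up searching).
Civilian working-age population = 2,737.43 + 1,654.42 = 4,391.85 thousand.
Unemployment rate = 170.32 / 2,737.43 = 6.22%.
Labor force participation rate = 2,737.43 / 4,391.85 = 62.33%.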